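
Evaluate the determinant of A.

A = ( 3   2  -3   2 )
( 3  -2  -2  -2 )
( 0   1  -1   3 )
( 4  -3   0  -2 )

Expand along row 3 (it has 1 zero):
  − (1) · M_32   where M_32 = det([3 -3 2; 3 -2 -2; 4 0 -2]) = 34
  + (-1) · M_33   where M_33 = det([3 2 2; 3 -2 -2; 4 -3 -2]) = -12
  − (3) · M_34   where M_34 = det([3 2 -3; 3 -2 -2; 4 -3 0]) = -31
det = (-1)·(1)·(34) + (+1)·(-1)·(-12) + (-1)·(3)·(-31) = 71

det(A) = 71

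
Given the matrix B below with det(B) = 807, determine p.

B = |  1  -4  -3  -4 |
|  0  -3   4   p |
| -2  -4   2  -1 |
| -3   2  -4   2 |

6

Expanding along the column containing p, det(B) is linear in p: det(B) = (116)·p + (111).
Set (116)·p + (111) = 807  ⇒  (116)·p = 696  ⇒  p = 6.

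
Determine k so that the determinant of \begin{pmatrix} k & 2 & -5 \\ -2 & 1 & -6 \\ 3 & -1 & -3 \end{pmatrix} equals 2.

-5

Expanding along the row containing k, det(A) is linear in k: det(A) = (-9)·k + (-43).
Set (-9)·k + (-43) = 2  ⇒  (-9)·k = 45  ⇒  k = -5.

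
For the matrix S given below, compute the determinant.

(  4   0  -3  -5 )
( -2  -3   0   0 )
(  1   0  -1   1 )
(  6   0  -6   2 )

Expand along column 2 (it has 3 zeros):
  + (-3) · M_22   where M_22 = det([4 -3 -5; 1 -1 1; 6 -6 2]) = 4
det = (+1)·(-3)·(4) = -12

det(S) = -12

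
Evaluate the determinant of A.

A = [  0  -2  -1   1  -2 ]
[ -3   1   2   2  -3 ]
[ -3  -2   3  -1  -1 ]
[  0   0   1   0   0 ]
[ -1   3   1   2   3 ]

-116

Expand along row 4 (it has 4 zeros):
  − (1) · M_43   where M_43 = det([0 -2 1 -2; -3 1 2 -3; -3 -2 -1 -1; -1 3 2 3]) = 116
det = (-1)·(1)·(116) = -116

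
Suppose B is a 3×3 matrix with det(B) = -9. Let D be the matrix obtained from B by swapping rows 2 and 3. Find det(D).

Swapping two rows multiplies the determinant by −1.
det(D) = (-1)·(-9) = 9

9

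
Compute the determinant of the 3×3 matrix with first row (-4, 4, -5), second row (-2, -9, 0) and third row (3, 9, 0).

-45

Expand along column 3:
  + (-5) · |-2 -9; 3 9| = (-5)·(-18 − (-27)) = -45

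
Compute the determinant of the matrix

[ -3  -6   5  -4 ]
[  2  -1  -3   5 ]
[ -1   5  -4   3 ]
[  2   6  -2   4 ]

-344

Expand along row 1:
  + (-3) · M_11   where M_11 = det([-1 -3 5; 5 -4 3; 6 -2 4]) = 86
  − (-6) · M_12   where M_12 = det([2 -3 5; -1 -4 3; 2 -2 4]) = 0
  + (5) · M_13   where M_13 = det([2 -1 5; -1 5 3; 2 6 4]) = -86
  − (-4) · M_14   where M_14 = det([2 -1 -3; -1 5 -4; 2 6 -2]) = 86
det = (+1)·(-3)·(86) + (-1)·(-6)·(0) + (+1)·(5)·(-86) + (-1)·(-4)·(86) = -344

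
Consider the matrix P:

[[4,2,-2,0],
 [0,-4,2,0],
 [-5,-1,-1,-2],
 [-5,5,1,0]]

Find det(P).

Expand along column 4 (it has 3 zeros):
  − (-2) · M_34   where M_34 = det([4 2 -2; 0 -4 2; -5 5 1]) = -36
det = (-1)·(-2)·(-36) = -72

|P| = -72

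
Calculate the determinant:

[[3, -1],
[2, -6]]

-16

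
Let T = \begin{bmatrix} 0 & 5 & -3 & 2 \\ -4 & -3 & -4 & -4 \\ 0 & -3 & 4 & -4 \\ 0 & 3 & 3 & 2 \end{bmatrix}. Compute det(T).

304

Expand along column 1 (it has 3 zeros):
  − (-4) · M_21   where M_21 = det([5 -3 2; -3 4 -4; 3 3 2]) = 76
det = (-1)·(-4)·(76) = 304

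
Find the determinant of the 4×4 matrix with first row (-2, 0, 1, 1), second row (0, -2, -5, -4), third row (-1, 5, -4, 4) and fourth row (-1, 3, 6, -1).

Expand along row 1 (it has 1 zero):
  + (-2) · M_11   where M_11 = det([-2 -5 -4; 5 -4 4; 3 6 -1]) = -213
  + (1) · M_13   where M_13 = det([0 -2 -4; -1 5 4; -1 3 -1]) = 2
  − (1) · M_14   where M_14 = det([0 -2 -5; -1 5 -4; -1 3 6]) = -30
det = (+1)·(-2)·(-213) + (+1)·(1)·(2) + (-1)·(1)·(-30) = 458

The determinant is 458.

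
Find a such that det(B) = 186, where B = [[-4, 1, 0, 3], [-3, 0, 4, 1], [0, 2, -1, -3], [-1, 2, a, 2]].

Expanding along the row containing a, det(B) is linear in a: det(B) = (19)·a + (129).
Set (19)·a + (129) = 186  ⇒  (19)·a = 57  ⇒  a = 3.

3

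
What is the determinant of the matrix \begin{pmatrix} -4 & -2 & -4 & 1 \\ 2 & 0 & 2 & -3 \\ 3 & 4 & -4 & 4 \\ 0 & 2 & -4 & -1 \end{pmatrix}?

Expand along row 2 (it has 1 zero):
  − (2) · M_21   where M_21 = det([-2 -4 1; 4 -4 4; 2 -4 -1]) = -96
  − (2) · M_23   where M_23 = det([-4 -2 1; 3 4 4; 0 2 -1]) = 48
  + (-3) · M_24   where M_24 = det([-4 -2 -4; 3 4 -4; 0 2 -4]) = -16
det = (-1)·(2)·(-96) + (-1)·(2)·(48) + (+1)·(-3)·(-16) = 144

144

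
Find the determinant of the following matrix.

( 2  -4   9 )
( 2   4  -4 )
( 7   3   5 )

Expand along column 1:
  + 2 · |4 -4; 3 5| = 2·(20 − (-12)) = 64
  − 2 · |-4 9; 3 5| = −2·(-20 − 27) = 94
  + 7 · |-4 9; 4 -4| = 7·(16 − 36) = -140
Sum: (64) + (94) + (-140) = 18

The determinant is 18.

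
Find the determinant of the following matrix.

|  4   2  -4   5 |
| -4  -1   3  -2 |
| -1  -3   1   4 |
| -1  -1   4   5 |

Expand along row 1:
  + (4) · M_11   where M_11 = det([-1 3 -2; -3 1 4; -1 4 5]) = 66
  − (2) · M_12   where M_12 = det([-4 3 -2; -1 1 4; -1 4 5]) = 53
  + (-4) · M_13   where M_13 = det([-4 -1 -2; -1 -3 4; -1 -1 5]) = 47
  − (5) · M_14   where M_14 = det([-4 -1 3; -1 -3 1; -1 -1 4]) = 35
det = (+1)·(4)·(66) + (-1)·(2)·(53) + (+1)·(-4)·(47) + (-1)·(5)·(35) = -205

The determinant is -205.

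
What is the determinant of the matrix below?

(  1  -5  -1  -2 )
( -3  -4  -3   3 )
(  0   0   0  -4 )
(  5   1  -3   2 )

472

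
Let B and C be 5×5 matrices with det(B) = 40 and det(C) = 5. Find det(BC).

det(BC) = det(B)·det(C) = (40)·(5) = 200

200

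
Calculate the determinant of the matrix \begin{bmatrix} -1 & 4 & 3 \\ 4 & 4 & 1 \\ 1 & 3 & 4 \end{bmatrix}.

-49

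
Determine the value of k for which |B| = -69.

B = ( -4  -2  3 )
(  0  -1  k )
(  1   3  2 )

k = -8

Expanding along the column containing k, det(B) is linear in k: det(B) = (10)·k + (11).
Set (10)·k + (11) = -69  ⇒  (10)·k = -80  ⇒  k = -8.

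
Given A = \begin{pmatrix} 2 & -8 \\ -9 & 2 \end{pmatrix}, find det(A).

det(A) = 2·2 − (-8)·(-9) = 4 − 72 = -68

-68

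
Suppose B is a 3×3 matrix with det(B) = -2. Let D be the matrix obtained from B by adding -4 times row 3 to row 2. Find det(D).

-2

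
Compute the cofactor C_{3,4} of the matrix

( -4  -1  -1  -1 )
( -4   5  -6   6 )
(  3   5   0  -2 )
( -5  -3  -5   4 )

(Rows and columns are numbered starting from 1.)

Delete row 3 and column 4; the remaining 3×3 submatrix is [-4 -1 -1; -4 5 -6; -5 -3 -5].
Its determinant is 125.
The cofactor carries sign (−1)^(3+4) = −1, so C_{3,4} = −(125) = -125.

-125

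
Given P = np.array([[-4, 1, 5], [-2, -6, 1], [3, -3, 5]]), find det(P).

241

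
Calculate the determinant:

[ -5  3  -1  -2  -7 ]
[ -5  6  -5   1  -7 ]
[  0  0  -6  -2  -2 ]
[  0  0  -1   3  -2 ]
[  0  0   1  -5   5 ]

The determinant is 600.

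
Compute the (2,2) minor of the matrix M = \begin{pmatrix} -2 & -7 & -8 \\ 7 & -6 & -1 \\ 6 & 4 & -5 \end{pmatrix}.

Delete row 2 and column 2; the remaining 2×2 submatrix is [-2 -8; 6 -5].
Its determinant is (-2)·(-5) − (-8)·6 = 58.

58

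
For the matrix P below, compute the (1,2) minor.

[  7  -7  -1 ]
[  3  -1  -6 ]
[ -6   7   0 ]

The minor is -36.

Delete row 1 and column 2; the remaining 2×2 submatrix is [3 -6; -6 0].
Its determinant is 3·0 − (-6)·(-6) = -36.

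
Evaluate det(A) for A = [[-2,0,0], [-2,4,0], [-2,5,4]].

A is lower triangular, so det(A) is the product of the diagonal entries:
det = (-2) · (4) · (4) = -32

-32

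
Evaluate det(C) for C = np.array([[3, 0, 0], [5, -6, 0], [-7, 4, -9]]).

C is lower triangular, so det(C) is the product of the diagonal entries:
det = (3) · (-6) · (-9) = 162

det(C) = 162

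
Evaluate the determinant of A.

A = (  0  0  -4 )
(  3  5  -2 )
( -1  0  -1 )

det(A) = -20

Expand along column 2:
  + 5 · |0 -4; -1 -1| = 5·(0 − 4) = -20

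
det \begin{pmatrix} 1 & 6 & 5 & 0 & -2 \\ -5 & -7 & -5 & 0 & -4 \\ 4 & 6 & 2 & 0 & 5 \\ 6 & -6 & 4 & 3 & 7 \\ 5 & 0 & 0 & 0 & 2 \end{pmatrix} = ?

The determinant is 861.

Expand along column 4 (it has 4 zeros):
  + (3) · M_44   where M_44 = det([1 6 5 -2; -5 -7 -5 -4; 4 6 2 5; 5 0 0 2]) = 287
det = (+1)·(3)·(287) = 861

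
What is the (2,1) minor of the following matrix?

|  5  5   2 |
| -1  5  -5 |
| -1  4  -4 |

The minor is -28.

Delete row 2 and column 1; the remaining 2×2 submatrix is [5 2; 4 -4].
Its determinant is 5·(-4) − 2·4 = -28.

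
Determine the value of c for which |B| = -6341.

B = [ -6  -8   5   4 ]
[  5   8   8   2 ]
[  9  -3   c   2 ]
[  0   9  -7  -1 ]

Expanding along the row containing c, det(B) is linear in c: det(B) = (296)·c + (-5749).
Set (296)·c + (-5749) = -6341  ⇒  (296)·c = -592  ⇒  c = -2.

c = -2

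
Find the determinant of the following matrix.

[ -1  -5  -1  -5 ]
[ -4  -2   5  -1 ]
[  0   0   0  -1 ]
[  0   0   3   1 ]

The matrix is block upper-triangular with a 2×2 block and a 2×2 block on the diagonal, so its determinant equals the product of the determinants of the diagonal blocks.
det of the 2×2 block = -18
det of the 2×2 block = 3
det = (-18)·(3) = -54

The determinant is -54.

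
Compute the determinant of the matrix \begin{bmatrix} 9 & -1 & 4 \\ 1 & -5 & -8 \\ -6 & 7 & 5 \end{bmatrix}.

144

Expand along row 1:
  + 9 · |-5 -8; 7 5| = 9·(-25 − (-56)) = 279
  − (-1) · |1 -8; -6 5| = −(-1)·(5 − 48) = -43
  + 4 · |1 -5; -6 7| = 4·(7 − 30) = -92
Sum: (279) + (-43) + (-92) = 144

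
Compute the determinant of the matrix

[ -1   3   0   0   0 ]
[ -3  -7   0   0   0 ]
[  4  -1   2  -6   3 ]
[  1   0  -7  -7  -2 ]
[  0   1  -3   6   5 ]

The determinant is -7696.

The matrix is block lower-triangular with a 2×2 block and a 3×3 block on the diagonal, so its determinant equals the product of the determinants of the diagonal blocks.
det of the 2×2 block = 16
det of the 3×3 block = -481
det = (16)·(-481) = -7696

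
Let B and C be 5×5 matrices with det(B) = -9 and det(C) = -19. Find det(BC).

The determinant is 171.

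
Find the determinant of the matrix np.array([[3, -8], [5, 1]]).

det = 3·1 − (-8)·5 = 3 − (-40) = 43

43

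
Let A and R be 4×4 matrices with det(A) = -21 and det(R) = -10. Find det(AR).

det(AR) = det(A)·det(R) = (-21)·(-10) = 210

210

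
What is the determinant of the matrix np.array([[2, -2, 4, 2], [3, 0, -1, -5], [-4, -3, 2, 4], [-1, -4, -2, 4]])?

Expand along row 2 (it has 1 zero):
  − (3) · M_21   where M_21 = det([-2 4 2; -3 2 4; -4 -2 4]) = -20
  − (-1) · M_23   where M_23 = det([2 -2 2; -4 -3 4; -1 -4 4]) = 10
  + (-5) · M_24   where M_24 = det([2 -2 4; -4 -3 2; -1 -4 -2]) = 100
det = (-1)·(3)·(-20) + (-1)·(-1)·(10) + (+1)·(-5)·(100) = -430

The determinant is -430.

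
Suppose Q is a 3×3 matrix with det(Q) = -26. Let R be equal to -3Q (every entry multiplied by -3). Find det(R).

702

For a 3×3 matrix, det(-3Q) = (-3)^3·det(Q) = -27·det(Q).
det(R) = (-27)·(-26) = 702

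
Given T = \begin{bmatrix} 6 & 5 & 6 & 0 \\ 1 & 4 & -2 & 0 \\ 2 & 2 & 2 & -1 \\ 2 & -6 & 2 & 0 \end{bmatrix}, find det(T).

Expand along column 4 (it has 3 zeros):
  − (-1) · M_34   where M_34 = det([6 5 6; 1 4 -2; 2 -6 2]) = -138
det = (-1)·(-1)·(-138) = -138

-138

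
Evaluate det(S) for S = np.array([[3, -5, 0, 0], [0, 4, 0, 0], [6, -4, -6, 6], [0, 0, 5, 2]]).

|S| = -504

S is block lower-triangular with a 2×2 block and a 2×2 block on the diagonal, so its determinant equals the product of the determinants of the diagonal blocks.
det of the 2×2 block = 12
det of the 2×2 block = -42
det = (12)·(-42) = -504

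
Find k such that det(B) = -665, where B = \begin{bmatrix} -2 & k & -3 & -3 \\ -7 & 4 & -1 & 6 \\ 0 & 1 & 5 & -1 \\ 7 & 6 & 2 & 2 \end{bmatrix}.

k = -8

Expanding along the row containing k, det(B) is linear in k: det(B) = (287)·k + (1631).
Set (287)·k + (1631) = -665  ⇒  (287)·k = -2296  ⇒  k = -8.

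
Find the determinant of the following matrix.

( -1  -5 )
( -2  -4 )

The determinant is -6.

det = (-1)·(-4) − (-5)·(-2) = 4 − 10 = -6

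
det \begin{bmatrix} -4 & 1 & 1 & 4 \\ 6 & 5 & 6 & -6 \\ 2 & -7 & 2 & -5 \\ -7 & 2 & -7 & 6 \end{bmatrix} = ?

Expand along row 1:
  + (-4) · M_11   where M_11 = det([5 6 -6; -7 2 -5; 2 -7 6]) = -193
  − (1) · M_12   where M_12 = det([6 6 -6; 2 2 -5; -7 -7 6]) = 0
  + (1) · M_13   where M_13 = det([6 5 -6; 2 -7 -5; -7 2 6]) = 193
  − (4) · M_14   where M_14 = det([6 5 6; 2 -7 2; -7 2 -7]) = 0
det = (+1)·(-4)·(-193) + (-1)·(1)·(0) + (+1)·(1)·(193) + (-1)·(4)·(0) = 965

965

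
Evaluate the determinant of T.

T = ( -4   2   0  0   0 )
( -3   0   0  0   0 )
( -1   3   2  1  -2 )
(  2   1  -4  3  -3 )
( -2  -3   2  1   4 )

The determinant is 360.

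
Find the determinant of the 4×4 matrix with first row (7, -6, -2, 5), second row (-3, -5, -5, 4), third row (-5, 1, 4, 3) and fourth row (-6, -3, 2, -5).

3347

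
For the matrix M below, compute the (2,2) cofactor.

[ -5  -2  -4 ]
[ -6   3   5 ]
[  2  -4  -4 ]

28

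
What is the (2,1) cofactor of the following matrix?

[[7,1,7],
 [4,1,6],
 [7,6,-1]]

The cofactor is 43.

Delete row 2 and column 1; the remaining 2×2 submatrix is [1 7; 6 -1].
Its determinant is 1·(-1) − 7·6 = -43.
The cofactor carries sign (−1)^(2+1) = −1, so C_{2,1} = −(-43) = 43.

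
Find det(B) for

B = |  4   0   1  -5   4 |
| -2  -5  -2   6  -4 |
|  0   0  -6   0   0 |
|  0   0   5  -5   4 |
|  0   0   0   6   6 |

B is block upper-triangular with a 2×2 block and a 3×3 block on the diagonal, so its determinant equals the product of the determinants of the diagonal blocks.
det of the 2×2 block = -20
det of the 3×3 block = 324
det = (-20)·(324) = -6480

-6480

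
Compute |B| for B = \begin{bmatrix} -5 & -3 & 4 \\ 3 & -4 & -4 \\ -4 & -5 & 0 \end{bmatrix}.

|B| = -72

Expand along column 3:
  + 4 · |3 -4; -4 -5| = 4·(-15 − 16) = -124
  − (-4) · |-5 -3; -4 -5| = −(-4)·(25 − 12) = 52
Sum: (-124) + (52) = -72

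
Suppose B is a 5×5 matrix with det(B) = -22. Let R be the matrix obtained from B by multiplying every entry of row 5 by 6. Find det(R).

|R| = -132

Scaling one row by 6 multiplies the determinant by 6.
det(R) = (6)·(-22) = -132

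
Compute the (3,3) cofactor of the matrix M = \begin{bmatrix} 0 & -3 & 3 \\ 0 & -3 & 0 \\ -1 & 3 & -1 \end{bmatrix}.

0

Delete row 3 and column 3; the remaining 2×2 submatrix is [0 -3; 0 -3].
Its determinant is 0·(-3) − (-3)·0 = 0.
The cofactor carries sign (−1)^(3+3) = +1, so C_{3,3} = +(0) = 0.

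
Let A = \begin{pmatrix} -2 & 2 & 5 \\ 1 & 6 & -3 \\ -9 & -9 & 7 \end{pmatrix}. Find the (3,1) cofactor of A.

-36

Delete row 3 and column 1; the remaining 2×2 submatrix is [2 5; 6 -3].
Its determinant is 2·(-3) − 5·6 = -36.
The cofactor carries sign (−1)^(3+1) = +1, so C_{3,1} = +(-36) = -36.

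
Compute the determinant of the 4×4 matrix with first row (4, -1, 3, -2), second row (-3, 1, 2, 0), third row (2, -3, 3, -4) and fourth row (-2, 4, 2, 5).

The determinant is 92.

Expand along row 2 (it has 1 zero):
  − (-3) · M_21   where M_21 = det([-1 3 -2; -3 3 -4; 4 2 5]) = 10
  + (1) · M_22   where M_22 = det([4 3 -2; 2 3 -4; -2 2 5]) = 66
  − (2) · M_23   where M_23 = det([4 -1 -2; 2 -3 -4; -2 4 5]) = 2
det = (-1)·(-3)·(10) + (+1)·(1)·(66) + (-1)·(2)·(2) = 92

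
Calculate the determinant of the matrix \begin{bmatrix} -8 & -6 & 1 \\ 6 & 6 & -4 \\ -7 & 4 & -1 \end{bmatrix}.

-218

Expand along row 1:
  + (-8) · |6 -4; 4 -1| = (-8)·(-6 − (-16)) = -80
  − (-6) · |6 -4; -7 -1| = −(-6)·(-6 − 28) = -204
  + 1 · |6 6; -7 4| = 1·(24 − (-42)) = 66
Sum: (-80) + (-204) + (66) = -218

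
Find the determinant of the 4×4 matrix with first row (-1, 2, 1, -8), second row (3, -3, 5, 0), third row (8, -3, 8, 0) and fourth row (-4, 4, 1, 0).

920

Expand along column 4 (it has 3 zeros):
  − (-8) · M_14   where M_14 = det([3 -3 5; 8 -3 8; -4 4 1]) = 115
det = (-1)·(-8)·(115) = 920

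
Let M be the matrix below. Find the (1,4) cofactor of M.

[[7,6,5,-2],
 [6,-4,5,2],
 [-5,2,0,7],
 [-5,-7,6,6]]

The cofactor is -177.

Delete row 1 and column 4; the remaining 3×3 submatrix is [6 -4 5; -5 2 0; -5 -7 6].
Its determinant is 177.
The cofactor carries sign (−1)^(1+4) = −1, so C_{1,4} = −(177) = -177.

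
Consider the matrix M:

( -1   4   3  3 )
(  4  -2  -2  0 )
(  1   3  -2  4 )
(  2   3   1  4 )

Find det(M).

The determinant is 20.

Expand along row 2 (it has 1 zero):
  − (4) · M_21   where M_21 = det([4 3 3; 3 -2 4; 3 1 4]) = -21
  + (-2) · M_22   where M_22 = det([-1 3 3; 1 -2 4; 2 1 4]) = 39
  − (-2) · M_23   where M_23 = det([-1 4 3; 1 3 4; 2 3 4]) = 7
det = (-1)·(4)·(-21) + (+1)·(-2)·(39) + (-1)·(-2)·(7) = 20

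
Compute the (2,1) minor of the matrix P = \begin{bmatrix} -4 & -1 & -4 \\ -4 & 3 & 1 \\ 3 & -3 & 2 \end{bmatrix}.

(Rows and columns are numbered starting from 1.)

The minor is -14.

Delete row 2 and column 1; the remaining 2×2 submatrix is [-1 -4; -3 2].
Its determinant is (-1)·2 − (-4)·(-3) = -14.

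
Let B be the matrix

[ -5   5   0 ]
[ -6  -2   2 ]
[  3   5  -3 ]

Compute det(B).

-40

Expand along row 1:
  + (-5) · |-2 2; 5 -3| = (-5)·(6 − 10) = 20
  − 5 · |-6 2; 3 -3| = −5·(18 − 6) = -60
Sum: (20) + (-60) = -40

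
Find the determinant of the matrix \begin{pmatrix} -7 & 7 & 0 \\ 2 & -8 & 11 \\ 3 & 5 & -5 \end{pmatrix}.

Expand along row 1:
  + (-7) · |-8 11; 5 -5| = (-7)·(40 − 55) = 105
  − 7 · |2 11; 3 -5| = −7·(-10 − 33) = 301
Sum: (105) + (301) = 406

The determinant is 406.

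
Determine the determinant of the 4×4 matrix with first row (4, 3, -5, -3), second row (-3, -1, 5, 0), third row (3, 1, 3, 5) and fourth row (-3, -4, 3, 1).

The determinant is -201.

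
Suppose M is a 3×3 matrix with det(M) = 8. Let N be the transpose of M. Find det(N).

8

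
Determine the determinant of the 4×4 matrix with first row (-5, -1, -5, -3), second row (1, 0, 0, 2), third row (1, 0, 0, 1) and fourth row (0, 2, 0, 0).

-10

Expand along row 4 (it has 3 zeros):
  + (2) · M_42   where M_42 = det([-5 -5 -3; 1 0 2; 1 0 1]) = -5
det = (+1)·(2)·(-5) = -10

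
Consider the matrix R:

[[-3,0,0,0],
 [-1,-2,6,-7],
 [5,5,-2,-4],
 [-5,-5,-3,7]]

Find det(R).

|R| = -411

Expand along row 1 (it has 3 zeros):
  + (-3) · M_11   where M_11 = det([-2 6 -7; 5 -2 -4; -5 -3 7]) = 137
det = (+1)·(-3)·(137) = -411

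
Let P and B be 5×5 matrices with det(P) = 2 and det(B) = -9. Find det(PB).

|PB| = -18

det(PB) = det(P)·det(B) = (2)·(-9) = -18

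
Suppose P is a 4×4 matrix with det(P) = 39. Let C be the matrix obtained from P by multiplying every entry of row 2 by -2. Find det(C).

det(C) = -78

Scaling one row by -2 multiplies the determinant by -2.
det(C) = (-2)·(39) = -78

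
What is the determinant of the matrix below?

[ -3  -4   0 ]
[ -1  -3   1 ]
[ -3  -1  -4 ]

The determinant is -11.

Expand along row 1:
  + (-3) · |-3 1; -1 -4| = (-3)·(12 − (-1)) = -39
  − (-4) · |-1 1; -3 -4| = −(-4)·(4 − (-3)) = 28
Sum: (-39) + (28) = -11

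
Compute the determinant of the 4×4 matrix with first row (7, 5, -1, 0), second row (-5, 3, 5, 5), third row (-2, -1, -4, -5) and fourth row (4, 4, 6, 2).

Expand along row 1 (it has 1 zero):
  + (7) · M_11   where M_11 = det([3 5 5; -1 -4 -5; 4 6 2]) = 26
  − (5) · M_12   where M_12 = det([-5 5 5; -2 -4 -5; 4 6 2]) = -170
  + (-1) · M_13   where M_13 = det([-5 3 5; -2 -1 -5; 4 4 2]) = -158
det = (+1)·(7)·(26) + (-1)·(5)·(-170) + (+1)·(-1)·(-158) = 1190

1190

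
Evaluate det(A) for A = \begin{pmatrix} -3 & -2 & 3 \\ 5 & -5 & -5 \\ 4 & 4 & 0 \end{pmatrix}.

Expand along column 3:
  + 3 · |5 -5; 4 4| = 3·(20 − (-20)) = 120
  − (-5) · |-3 -2; 4 4| = −(-5)·(-12 − (-8)) = -20
Sum: (120) + (-20) = 100

100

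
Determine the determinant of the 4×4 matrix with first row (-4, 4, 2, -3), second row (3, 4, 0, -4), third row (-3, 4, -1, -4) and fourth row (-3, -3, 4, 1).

-251

Expand along row 2 (it has 1 zero):
  − (3) · M_21   where M_21 = det([4 2 -3; 4 -1 -4; -3 4 1]) = 37
  + (4) · M_22   where M_22 = det([-4 2 -3; -3 -1 -4; -3 4 1]) = 15
  + (-4) · M_24   where M_24 = det([-4 4 2; -3 4 -1; -3 -3 4]) = 50
det = (-1)·(3)·(37) + (+1)·(4)·(15) + (+1)·(-4)·(50) = -251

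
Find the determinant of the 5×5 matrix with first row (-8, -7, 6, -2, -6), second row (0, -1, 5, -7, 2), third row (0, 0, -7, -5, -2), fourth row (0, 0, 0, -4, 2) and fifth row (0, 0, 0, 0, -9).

-2016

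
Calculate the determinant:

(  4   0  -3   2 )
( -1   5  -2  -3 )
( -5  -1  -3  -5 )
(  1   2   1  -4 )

Expand along row 1 (it has 1 zero):
  + (4) · M_11   where M_11 = det([5 -2 -3; -1 -3 -5; 2 1 -4]) = 98
  + (-3) · M_13   where M_13 = det([-1 5 -3; -5 -1 -5; 1 2 -4]) = -112
  − (2) · M_14   where M_14 = det([-1 5 -2; -5 -1 -3; 1 2 1]) = 23
det = (+1)·(4)·(98) + (+1)·(-3)·(-112) + (-1)·(2)·(23) = 682

The determinant is 682.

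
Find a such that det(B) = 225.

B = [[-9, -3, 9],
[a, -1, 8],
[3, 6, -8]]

-3

Expanding along the row containing a, det(B) is linear in a: det(B) = (30)·a + (315).
Set (30)·a + (315) = 225  ⇒  (30)·a = -90  ⇒  a = -3.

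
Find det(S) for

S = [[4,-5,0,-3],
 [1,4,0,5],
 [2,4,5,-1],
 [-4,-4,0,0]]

Expand along column 3 (it has 3 zeros):
  + (5) · M_33   where M_33 = det([4 -5 -3; 1 4 5; -4 -4 0]) = 144
det = (+1)·(5)·(144) = 720

The determinant is 720.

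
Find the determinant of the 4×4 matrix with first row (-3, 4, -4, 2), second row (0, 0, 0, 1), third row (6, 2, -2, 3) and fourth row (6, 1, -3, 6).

The determinant is 60.

Expand along row 2 (it has 3 zeros):
  + (1) · M_24   where M_24 = det([-3 4 -4; 6 2 -2; 6 1 -3]) = 60
det = (+1)·(1)·(60) = 60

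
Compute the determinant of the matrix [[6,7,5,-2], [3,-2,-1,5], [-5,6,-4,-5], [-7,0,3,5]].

The determinant is 3562.

Expand along row 4 (it has 1 zero):
  − (-7) · M_41   where M_41 = det([7 5 -2; -2 -1 5; 6 -4 -5]) = 247
  − (3) · M_43   where M_43 = det([6 7 -2; 3 -2 5; -5 6 -5]) = -206
  + (5) · M_44   where M_44 = det([6 7 5; 3 -2 -1; -5 6 -4]) = 243
det = (-1)·(-7)·(247) + (-1)·(3)·(-206) + (+1)·(5)·(243) = 3562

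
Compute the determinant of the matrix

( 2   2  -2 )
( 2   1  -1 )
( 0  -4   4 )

0

Expand along column 1:
  + 2 · |1 -1; -4 4| = 2·(4 − 4) = 0
  − 2 · |2 -2; -4 4| = −2·(8 − 8) = 0
Sum: (0) + (0) = 0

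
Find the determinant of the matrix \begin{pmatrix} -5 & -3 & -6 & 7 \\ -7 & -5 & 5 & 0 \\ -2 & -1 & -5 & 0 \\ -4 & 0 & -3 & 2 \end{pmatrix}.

Expand along column 4 (it has 2 zeros):
  − (7) · M_14   where M_14 = det([-7 -5 5; -2 -1 -5; -4 0 -3]) = -111
  + (2) · M_44   where M_44 = det([-5 -3 -6; -7 -5 5; -2 -1 -5]) = 3
det = (-1)·(7)·(-111) + (+1)·(2)·(3) = 783

The determinant is 783.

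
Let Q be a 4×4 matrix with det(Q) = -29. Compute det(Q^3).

-24389

det(Q^3) = (det Q)^3 = (-29)^3 = -24389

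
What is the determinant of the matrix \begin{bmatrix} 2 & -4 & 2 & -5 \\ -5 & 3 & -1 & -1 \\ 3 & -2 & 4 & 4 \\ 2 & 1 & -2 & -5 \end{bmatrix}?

The determinant is 383.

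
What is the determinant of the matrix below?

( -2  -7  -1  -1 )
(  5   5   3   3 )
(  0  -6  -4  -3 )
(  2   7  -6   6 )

Expand along row 3 (it has 1 zero):
  − (-6) · M_32   where M_32 = det([-2 -1 -1; 5 3 3; 2 -6 6]) = -12
  + (-4) · M_33   where M_33 = det([-2 -7 -1; 5 5 3; 2 7 6]) = 125
  − (-3) · M_34   where M_34 = det([-2 -7 -1; 5 5 3; 2 7 -6]) = -175
det = (-1)·(-6)·(-12) + (+1)·(-4)·(125) + (-1)·(-3)·(-175) = -1097

The determinant is -1097.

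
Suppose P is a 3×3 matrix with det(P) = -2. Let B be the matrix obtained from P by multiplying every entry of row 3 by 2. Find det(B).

Scaling one row by 2 multiplies the determinant by 2.
det(B) = (2)·(-2) = -4

The determinant is -4.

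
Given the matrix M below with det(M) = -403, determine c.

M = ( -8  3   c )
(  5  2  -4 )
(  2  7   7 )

2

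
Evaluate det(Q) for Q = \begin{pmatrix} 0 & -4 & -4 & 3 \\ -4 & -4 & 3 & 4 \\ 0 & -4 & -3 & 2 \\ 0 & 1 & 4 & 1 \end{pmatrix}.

The determinant is -76.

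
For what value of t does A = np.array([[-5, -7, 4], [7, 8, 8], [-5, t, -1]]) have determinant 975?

t = 8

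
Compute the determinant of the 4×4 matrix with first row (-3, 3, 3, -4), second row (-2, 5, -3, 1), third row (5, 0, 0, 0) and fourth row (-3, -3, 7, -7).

170

Expand along row 3 (it has 3 zeros):
  + (5) · M_31   where M_31 = det([3 3 -4; 5 -3 1; -3 7 -7]) = 34
det = (+1)·(5)·(34) = 170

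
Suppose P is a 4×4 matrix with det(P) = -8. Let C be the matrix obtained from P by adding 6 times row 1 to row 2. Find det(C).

Adding a multiple of one row to another leaves the determinant unchanged.
det(C) = (1)·(-8) = -8

-8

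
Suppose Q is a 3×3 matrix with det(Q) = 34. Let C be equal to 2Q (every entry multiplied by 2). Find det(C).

For a 3×3 matrix, det(2Q) = 2^3·det(Q) = 8·det(Q).
det(C) = (8)·(34) = 272

272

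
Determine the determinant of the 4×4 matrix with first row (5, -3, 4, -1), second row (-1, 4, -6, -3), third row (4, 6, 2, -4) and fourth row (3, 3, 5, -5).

The determinant is -772.

Expand along row 1:
  + (5) · M_11   where M_11 = det([4 -6 -3; 6 2 -4; 3 5 -5]) = -140
  − (-3) · M_12   where M_12 = det([-1 -6 -3; 4 2 -4; 3 5 -5]) = -100
  + (4) · M_13   where M_13 = det([-1 4 -3; 4 6 -4; 3 3 -5]) = 68
  − (-1) · M_14   where M_14 = det([-1 4 -6; 4 6 2; 3 3 5]) = -44
det = (+1)·(5)·(-140) + (-1)·(-3)·(-100) + (+1)·(4)·(68) + (-1)·(-1)·(-44) = -772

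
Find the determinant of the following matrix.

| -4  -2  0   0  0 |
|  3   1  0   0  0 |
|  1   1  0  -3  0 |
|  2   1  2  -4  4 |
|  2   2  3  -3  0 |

-72

The matrix is block lower-triangular with a 2×2 block and a 3×3 block on the diagonal, so its determinant equals the product of the determinants of the diagonal blocks.
det of the 2×2 block = 2
det of the 3×3 block = -36
det = (2)·(-36) = -72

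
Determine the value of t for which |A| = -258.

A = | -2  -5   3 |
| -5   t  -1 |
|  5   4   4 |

Expanding along the column containing t, det(A) is linear in t: det(A) = (-23)·t + (-143).
Set (-23)·t + (-143) = -258  ⇒  (-23)·t = -115  ⇒  t = 5.

t = 5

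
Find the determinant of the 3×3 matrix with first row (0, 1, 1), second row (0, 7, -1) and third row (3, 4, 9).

-24

Expand along column 1:
  + 3 · |1 1; 7 -1| = 3·(-1 − 7) = -24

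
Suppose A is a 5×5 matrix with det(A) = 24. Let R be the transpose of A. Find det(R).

The determinant is 24.

det(Aᵀ) = det(A).
det(R) = (1)·(24) = 24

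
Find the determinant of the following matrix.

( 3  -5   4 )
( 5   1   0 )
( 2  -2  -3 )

Expand along column 3:
  + 4 · |5 1; 2 -2| = 4·(-10 − 2) = -48
  + (-3) · |3 -5; 5 1| = (-3)·(3 − (-25)) = -84
Sum: (-48) + (-84) = -132

The determinant is -132.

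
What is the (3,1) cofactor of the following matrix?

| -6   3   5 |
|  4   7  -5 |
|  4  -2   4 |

-50

Delete row 3 and column 1; the remaining 2×2 submatrix is [3 5; 7 -5].
Its determinant is 3·(-5) − 5·7 = -50.
The cofactor carries sign (−1)^(3+1) = +1, so C_{3,1} = +(-50) = -50.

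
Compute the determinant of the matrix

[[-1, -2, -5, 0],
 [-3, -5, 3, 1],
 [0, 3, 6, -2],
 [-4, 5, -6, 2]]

Expand along row 1 (it has 1 zero):
  + (-1) · M_11   where M_11 = det([-5 3 1; 3 6 -2; 5 -6 2]) = -96
  − (-2) · M_12   where M_12 = det([-3 3 1; 0 6 -2; -4 -6 2]) = 48
  + (-5) · M_13   where M_13 = det([-3 -5 1; 0 3 -2; -4 5 2]) = -76
det = (+1)·(-1)·(-96) + (-1)·(-2)·(48) + (+1)·(-5)·(-76) = 572

572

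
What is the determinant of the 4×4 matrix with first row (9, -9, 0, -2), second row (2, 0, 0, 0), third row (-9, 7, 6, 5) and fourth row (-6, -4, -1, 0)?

158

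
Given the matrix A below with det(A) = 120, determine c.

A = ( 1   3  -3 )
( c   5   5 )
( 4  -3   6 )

5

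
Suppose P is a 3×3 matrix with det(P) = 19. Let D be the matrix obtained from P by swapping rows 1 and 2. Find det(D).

Swapping two rows multiplies the determinant by −1.
det(D) = (-1)·(19) = -19

-19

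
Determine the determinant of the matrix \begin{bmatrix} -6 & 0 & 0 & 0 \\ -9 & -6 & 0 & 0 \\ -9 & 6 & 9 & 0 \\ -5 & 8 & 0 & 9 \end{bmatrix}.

The determinant is 2916.

The matrix is lower triangular, so the determinant is the product of the diagonal entries:
det = (-6) · (-6) · (9) · (9) = 2916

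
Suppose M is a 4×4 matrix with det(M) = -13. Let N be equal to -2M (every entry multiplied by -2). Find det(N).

-208

For a 4×4 matrix, det(-2M) = (-2)^4·det(M) = 16·det(M).
det(N) = (16)·(-13) = -208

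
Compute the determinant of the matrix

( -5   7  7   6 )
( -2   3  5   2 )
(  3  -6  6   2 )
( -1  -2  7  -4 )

Expand along row 1:
  + (-5) · M_11   where M_11 = det([3 5 2; -6 6 2; -2 7 -4]) = -314
  − (7) · M_12   where M_12 = det([-2 5 2; 3 6 2; -1 7 -4]) = 180
  + (7) · M_13   where M_13 = det([-2 3 2; 3 -6 2; -1 -2 -4]) = -50
  − (6) · M_14   where M_14 = det([-2 3 5; 3 -6 6; -1 -2 7]) = -81
det = (+1)·(-5)·(-314) + (-1)·(7)·(180) + (+1)·(7)·(-50) + (-1)·(6)·(-81) = 446

The determinant is 446.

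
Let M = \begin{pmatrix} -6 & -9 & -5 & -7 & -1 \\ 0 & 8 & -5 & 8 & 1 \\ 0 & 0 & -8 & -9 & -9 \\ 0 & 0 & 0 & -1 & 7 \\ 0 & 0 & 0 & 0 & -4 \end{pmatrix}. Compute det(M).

det(M) = 1536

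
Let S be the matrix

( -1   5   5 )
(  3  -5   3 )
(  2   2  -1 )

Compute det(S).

Expand along row 1:
  + (-1) · |-5 3; 2 -1| = (-1)·(5 − 6) = 1
  − 5 · |3 3; 2 -1| = −5·(-3 − 6) = 45
  + 5 · |3 -5; 2 2| = 5·(6 − (-10)) = 80
Sum: (1) + (45) + (80) = 126

|S| = 126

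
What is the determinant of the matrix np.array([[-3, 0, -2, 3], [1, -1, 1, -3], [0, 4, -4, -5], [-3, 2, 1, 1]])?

Expand along row 1 (it has 1 zero):
  + (-3) · M_11   where M_11 = det([-1 1 -3; 4 -4 -5; 2 1 1]) = -51
  + (-2) · M_13   where M_13 = det([1 -1 -3; 0 4 -5; -3 2 1]) = -37
  − (3) · M_14   where M_14 = det([1 -1 1; 0 4 -4; -3 2 1]) = 12
det = (+1)·(-3)·(-51) + (+1)·(-2)·(-37) + (-1)·(3)·(12) = 191

191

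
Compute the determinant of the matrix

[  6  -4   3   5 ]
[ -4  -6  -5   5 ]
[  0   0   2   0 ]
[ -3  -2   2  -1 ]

The determinant is 244.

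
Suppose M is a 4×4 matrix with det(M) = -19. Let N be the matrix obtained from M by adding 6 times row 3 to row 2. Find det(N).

Adding a multiple of one row to another leaves the determinant unchanged.
det(N) = (1)·(-19) = -19

det(N) = -19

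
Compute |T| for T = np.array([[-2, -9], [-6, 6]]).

-66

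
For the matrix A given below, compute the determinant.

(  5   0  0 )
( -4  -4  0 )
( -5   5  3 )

A is lower triangular, so det(A) is the product of the diagonal entries:
det = (5) · (-4) · (3) = -60

-60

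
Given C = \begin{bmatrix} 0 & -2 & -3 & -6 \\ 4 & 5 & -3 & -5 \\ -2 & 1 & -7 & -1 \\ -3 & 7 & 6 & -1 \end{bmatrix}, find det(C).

det(C) = 2684

Expand along row 1 (it has 1 zero):
  − (-2) · M_12   where M_12 = det([4 -3 -5; -2 -7 -1; -3 6 -1]) = 214
  + (-3) · M_13   where M_13 = det([4 5 -5; -2 1 -1; -3 7 -1]) = 84
  − (-6) · M_14   where M_14 = det([4 5 -3; -2 1 -7; -3 7 6]) = 418
det = (-1)·(-2)·(214) + (+1)·(-3)·(84) + (-1)·(-6)·(418) = 2684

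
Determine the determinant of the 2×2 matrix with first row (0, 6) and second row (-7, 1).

42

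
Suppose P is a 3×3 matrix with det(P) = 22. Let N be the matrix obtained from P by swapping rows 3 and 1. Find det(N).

The determinant is -22.

Swapping two rows multiplies the determinant by −1.
det(N) = (-1)·(22) = -22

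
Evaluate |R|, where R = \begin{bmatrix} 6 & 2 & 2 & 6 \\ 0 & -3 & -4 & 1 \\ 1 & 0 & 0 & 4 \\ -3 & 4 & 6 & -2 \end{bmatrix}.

det(R) = 12

Expand along row 3 (it has 2 zeros):
  + (1) · M_31   where M_31 = det([2 2 6; -3 -4 1; 4 6 -2]) = -12
  − (4) · M_34   where M_34 = det([6 2 2; 0 -3 -4; -3 4 6]) = -6
det = (+1)·(1)·(-12) + (-1)·(4)·(-6) = 12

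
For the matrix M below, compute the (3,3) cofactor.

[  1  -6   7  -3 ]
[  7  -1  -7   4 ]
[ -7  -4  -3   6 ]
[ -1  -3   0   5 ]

The cofactor is 307.

Delete row 3 and column 3; the remaining 3×3 submatrix is [1 -6 -3; 7 -1 4; -1 -3 5].
Its determinant is 307.
The cofactor carries sign (−1)^(3+3) = +1, so C_{3,3} = +(307) = 307.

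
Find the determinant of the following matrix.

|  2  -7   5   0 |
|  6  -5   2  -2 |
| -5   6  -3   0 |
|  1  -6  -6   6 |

-456

Expand along column 4 (it has 2 zeros):
  + (-2) · M_24   where M_24 = det([2 -7 5; -5 6 -3; 1 -6 -6]) = 243
  + (6) · M_44   where M_44 = det([2 -7 5; 6 -5 2; -5 6 -3]) = 5
det = (+1)·(-2)·(243) + (+1)·(6)·(5) = -456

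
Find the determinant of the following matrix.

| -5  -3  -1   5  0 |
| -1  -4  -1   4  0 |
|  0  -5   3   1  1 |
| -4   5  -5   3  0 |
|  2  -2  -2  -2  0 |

The determinant is 440.

Expand along column 5 (it has 4 zeros):
  + (1) · M_35   where M_35 = det([-5 -3 -1 5; -1 -4 -1 4; -4 5 -5 3; 2 -2 -2 -2]) = 440
det = (+1)·(1)·(440) = 440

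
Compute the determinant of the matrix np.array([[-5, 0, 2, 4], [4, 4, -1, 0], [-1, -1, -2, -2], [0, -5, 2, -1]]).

The determinant is 25.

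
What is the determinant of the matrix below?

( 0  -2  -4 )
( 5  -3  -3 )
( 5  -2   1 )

Expand along column 1:
  − 5 · |-2 -4; -2 1| = −5·(-2 − 8) = 50
  + 5 · |-2 -4; -3 -3| = 5·(6 − 12) = -30
Sum: (50) + (-30) = 20

20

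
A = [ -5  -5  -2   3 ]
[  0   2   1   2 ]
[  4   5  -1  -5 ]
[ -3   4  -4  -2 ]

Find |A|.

|A| = -108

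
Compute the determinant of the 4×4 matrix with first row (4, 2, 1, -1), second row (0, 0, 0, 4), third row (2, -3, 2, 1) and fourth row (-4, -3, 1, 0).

Expand along row 2 (it has 3 zeros):
  + (4) · M_24   where M_24 = det([4 2 1; 2 -3 2; -4 -3 1]) = -26
det = (+1)·(4)·(-26) = -104

-104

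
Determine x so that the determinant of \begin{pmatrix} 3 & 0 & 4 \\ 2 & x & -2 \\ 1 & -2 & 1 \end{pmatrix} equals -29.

Expanding along the row containing x, det(A) is linear in x: det(A) = (-1)·x + (-28).
Set (-1)·x + (-28) = -29  ⇒  (-1)·x = -1  ⇒  x = 1.

x = 1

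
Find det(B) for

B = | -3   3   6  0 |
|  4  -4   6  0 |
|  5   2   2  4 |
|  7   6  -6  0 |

Expand along column 4 (it has 3 zeros):
  − (4) · M_34   where M_34 = det([-3 3 6; 4 -4 6; 7 6 -6]) = 546
det = (-1)·(4)·(546) = -2184

-2184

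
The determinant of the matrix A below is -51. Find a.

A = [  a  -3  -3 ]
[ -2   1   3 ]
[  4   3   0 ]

a = 5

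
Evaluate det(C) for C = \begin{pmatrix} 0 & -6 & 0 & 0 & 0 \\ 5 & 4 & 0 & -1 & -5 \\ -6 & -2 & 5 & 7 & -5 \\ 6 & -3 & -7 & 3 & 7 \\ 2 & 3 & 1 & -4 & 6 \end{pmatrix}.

|C| = 17136

Expand along row 1 (it has 4 zeros):
  − (-6) · M_12   where M_12 = det([5 0 -1 -5; -6 5 7 -5; 6 -7 3 7; 2 1 -4 6]) = 2856
det = (-1)·(-6)·(2856) = 17136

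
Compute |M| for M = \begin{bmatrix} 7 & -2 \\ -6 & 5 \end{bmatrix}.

det(M) = 7·5 − (-2)·(-6) = 35 − 12 = 23

23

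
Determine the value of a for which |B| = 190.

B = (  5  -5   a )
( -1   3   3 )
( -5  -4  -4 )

a = 5

Expanding along the row containing a, det(B) is linear in a: det(B) = (19)·a + (95).
Set (19)·a + (95) = 190  ⇒  (19)·a = 95  ⇒  a = 5.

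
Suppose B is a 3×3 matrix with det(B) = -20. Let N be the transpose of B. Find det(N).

-20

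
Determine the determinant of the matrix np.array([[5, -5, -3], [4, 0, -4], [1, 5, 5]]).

Expand along column 2:
  − (-5) · |4 -4; 1 5| = −(-5)·(20 − (-4)) = 120
  − 5 · |5 -3; 4 -4| = −5·(-20 − (-12)) = 40
Sum: (120) + (40) = 160

160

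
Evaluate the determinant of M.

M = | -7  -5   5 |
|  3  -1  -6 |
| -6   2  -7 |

Expand along row 1:
  + (-7) · |-1 -6; 2 -7| = (-7)·(7 − (-12)) = -133
  − (-5) · |3 -6; -6 -7| = −(-5)·(-21 − 36) = -285
  + 5 · |3 -1; -6 2| = 5·(6 − 6) = 0
Sum: (-133) + (-285) + (0) = -418

-418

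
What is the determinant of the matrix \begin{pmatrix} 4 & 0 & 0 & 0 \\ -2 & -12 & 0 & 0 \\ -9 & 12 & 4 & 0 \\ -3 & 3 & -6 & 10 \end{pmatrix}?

The determinant is -1920.

The matrix is lower triangular, so the determinant is the product of the diagonal entries:
det = (4) · (-12) · (4) · (10) = -1920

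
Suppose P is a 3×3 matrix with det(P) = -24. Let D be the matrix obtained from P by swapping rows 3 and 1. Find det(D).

The determinant is 24.

Swapping two rows multiplies the determinant by −1.
det(D) = (-1)·(-24) = 24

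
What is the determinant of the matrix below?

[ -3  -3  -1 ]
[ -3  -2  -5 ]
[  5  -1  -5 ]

92

Expand along column 1:
  + (-3) · |-2 -5; -1 -5| = (-3)·(10 − 5) = -15
  − (-3) · |-3 -1; -1 -5| = −(-3)·(15 − 1) = 42
  + 5 · |-3 -1; -2 -5| = 5·(15 − 2) = 65
Sum: (-15) + (42) + (65) = 92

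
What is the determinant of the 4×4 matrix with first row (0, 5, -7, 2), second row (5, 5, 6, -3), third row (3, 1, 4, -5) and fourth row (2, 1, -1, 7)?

804

Expand along row 1 (it has 1 zero):
  − (5) · M_12   where M_12 = det([5 6 -3; 3 4 -5; 2 -1 7]) = -38
  + (-7) · M_13   where M_13 = det([5 5 -3; 3 1 -5; 2 1 7]) = -98
  − (2) · M_14   where M_14 = det([5 5 6; 3 1 4; 2 1 -1]) = 36
det = (-1)·(5)·(-38) + (+1)·(-7)·(-98) + (-1)·(2)·(36) = 804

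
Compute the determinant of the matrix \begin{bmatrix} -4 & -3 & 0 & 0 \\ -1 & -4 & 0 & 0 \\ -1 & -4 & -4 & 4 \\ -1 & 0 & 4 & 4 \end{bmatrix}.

-416

The matrix is block lower-triangular with a 2×2 block and a 2×2 block on the diagonal, so its determinant equals the product of the determinants of the diagonal blocks.
det of the 2×2 block = 13
det of the 2×2 block = -32
det = (13)·(-32) = -416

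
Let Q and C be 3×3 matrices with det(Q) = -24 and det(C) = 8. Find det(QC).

|QC| = -192

det(QC) = det(Q)·det(C) = (-24)·(8) = -192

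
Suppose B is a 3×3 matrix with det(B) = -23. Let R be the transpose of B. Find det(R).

The determinant is -23.

det(Bᵀ) = det(B).
det(R) = (1)·(-23) = -23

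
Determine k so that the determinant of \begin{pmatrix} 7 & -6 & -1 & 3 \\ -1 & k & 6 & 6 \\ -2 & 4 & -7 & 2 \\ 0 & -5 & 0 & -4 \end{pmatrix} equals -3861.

Expanding along the row containing k, det(M) is linear in k: det(M) = (204)·k + (-2025).
Set (204)·k + (-2025) = -3861  ⇒  (204)·k = -1836  ⇒  k = -9.

k = -9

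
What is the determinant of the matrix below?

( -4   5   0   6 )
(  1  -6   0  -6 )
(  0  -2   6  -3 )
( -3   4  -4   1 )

The determinant is -510.

Expand along column 3 (it has 2 zeros):
  + (6) · M_33   where M_33 = det([-4 5 6; 1 -6 -6; -3 4 1]) = -71
  − (-4) · M_43   where M_43 = det([-4 5 6; 1 -6 -6; 0 -2 -3]) = -21
det = (+1)·(6)·(-71) + (-1)·(-4)·(-21) = -510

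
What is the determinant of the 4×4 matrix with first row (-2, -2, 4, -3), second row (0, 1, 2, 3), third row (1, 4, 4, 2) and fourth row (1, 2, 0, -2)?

0

Expand along row 2 (it has 1 zero):
  + (1) · M_22   where M_22 = det([-2 4 -3; 1 4 2; 1 0 -2]) = 44
  − (2) · M_23   where M_23 = det([-2 -2 -3; 1 4 2; 1 2 -2]) = 22
  + (3) · M_24   where M_24 = det([-2 -2 4; 1 4 4; 1 2 0]) = 0
det = (+1)·(1)·(44) + (-1)·(2)·(22) + (+1)·(3)·(0) = 0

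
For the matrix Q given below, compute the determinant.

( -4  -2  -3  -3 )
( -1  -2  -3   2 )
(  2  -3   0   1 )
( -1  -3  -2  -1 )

Expand along row 3 (it has 1 zero):
  + (2) · M_31   where M_31 = det([-2 -3 -3; -2 -3 2; -3 -2 -1]) = 25
  − (-3) · M_32   where M_32 = det([-4 -3 -3; -1 -3 2; -1 -2 -1]) = -16
  − (1) · M_34   where M_34 = det([-4 -2 -3; -1 -2 -3; -1 -3 -2]) = 15
det = (+1)·(2)·(25) + (-1)·(-3)·(-16) + (-1)·(1)·(15) = -13

det(Q) = -13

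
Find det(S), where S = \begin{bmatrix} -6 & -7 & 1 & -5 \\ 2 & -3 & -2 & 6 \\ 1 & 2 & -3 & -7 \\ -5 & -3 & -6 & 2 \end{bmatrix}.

Expand along row 1:
  + (-6) · M_11   where M_11 = det([-3 -2 6; 2 -3 -7; -3 -6 2]) = -16
  − (-7) · M_12   where M_12 = det([2 -2 6; 1 -3 -7; -5 -6 2]) = -288
  + (1) · M_13   where M_13 = det([2 -3 6; 1 2 -7; -5 -3 2]) = -91
  − (-5) · M_14   where M_14 = det([2 -3 -2; 1 2 -3; -5 -3 -6]) = -119
det = (+1)·(-6)·(-16) + (-1)·(-7)·(-288) + (+1)·(1)·(-91) + (-1)·(-5)·(-119) = -2606

The determinant is -2606.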